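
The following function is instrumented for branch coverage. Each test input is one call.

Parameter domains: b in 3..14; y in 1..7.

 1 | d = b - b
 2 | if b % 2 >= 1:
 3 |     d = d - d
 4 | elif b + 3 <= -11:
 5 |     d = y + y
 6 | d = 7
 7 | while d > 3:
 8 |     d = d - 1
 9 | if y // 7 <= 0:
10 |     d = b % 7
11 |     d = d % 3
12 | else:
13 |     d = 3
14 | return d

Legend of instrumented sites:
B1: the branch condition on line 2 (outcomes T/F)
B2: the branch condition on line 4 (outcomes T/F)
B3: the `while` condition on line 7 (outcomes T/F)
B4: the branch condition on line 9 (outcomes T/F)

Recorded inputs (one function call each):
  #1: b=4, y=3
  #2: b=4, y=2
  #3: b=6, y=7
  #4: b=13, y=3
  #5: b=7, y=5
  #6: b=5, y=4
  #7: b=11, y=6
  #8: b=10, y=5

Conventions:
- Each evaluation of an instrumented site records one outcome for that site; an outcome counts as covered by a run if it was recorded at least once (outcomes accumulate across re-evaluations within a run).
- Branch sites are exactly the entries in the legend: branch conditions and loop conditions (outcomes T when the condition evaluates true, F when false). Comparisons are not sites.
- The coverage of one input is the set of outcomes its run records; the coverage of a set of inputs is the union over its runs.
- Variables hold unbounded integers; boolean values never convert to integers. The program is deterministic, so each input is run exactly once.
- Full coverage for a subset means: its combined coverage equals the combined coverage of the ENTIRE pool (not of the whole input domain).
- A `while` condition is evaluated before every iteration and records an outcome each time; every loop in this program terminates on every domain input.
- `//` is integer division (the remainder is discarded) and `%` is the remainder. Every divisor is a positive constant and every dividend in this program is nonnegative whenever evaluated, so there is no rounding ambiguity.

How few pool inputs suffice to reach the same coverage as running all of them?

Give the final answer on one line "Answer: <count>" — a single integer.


test 1 (b=4, y=3) hits B1=F, B2=F, B3=T, B3=F, B4=T
test 2 (b=4, y=2) hits B1=F, B2=F, B3=T, B3=F, B4=T
test 3 (b=6, y=7) hits B1=F, B2=F, B3=T, B3=F, B4=F
test 4 (b=13, y=3) hits B1=T, B3=T, B3=F, B4=T
test 5 (b=7, y=5) hits B1=T, B3=T, B3=F, B4=T
test 6 (b=5, y=4) hits B1=T, B3=T, B3=F, B4=T
test 7 (b=11, y=6) hits B1=T, B3=T, B3=F, B4=T
test 8 (b=10, y=5) hits B1=F, B2=F, B3=T, B3=F, B4=T
pool-wide coverage (7 outcomes): B1=T, B1=F, B2=F, B3=T, B3=F, B4=T, B4=F
no size-1 subset reaches all 7 outcomes (best union: 5/7)
inputs {3, 4} (size 2) cover everything; no size-2 subset with a lexicographically smaller index list covers all 7
Answer: 2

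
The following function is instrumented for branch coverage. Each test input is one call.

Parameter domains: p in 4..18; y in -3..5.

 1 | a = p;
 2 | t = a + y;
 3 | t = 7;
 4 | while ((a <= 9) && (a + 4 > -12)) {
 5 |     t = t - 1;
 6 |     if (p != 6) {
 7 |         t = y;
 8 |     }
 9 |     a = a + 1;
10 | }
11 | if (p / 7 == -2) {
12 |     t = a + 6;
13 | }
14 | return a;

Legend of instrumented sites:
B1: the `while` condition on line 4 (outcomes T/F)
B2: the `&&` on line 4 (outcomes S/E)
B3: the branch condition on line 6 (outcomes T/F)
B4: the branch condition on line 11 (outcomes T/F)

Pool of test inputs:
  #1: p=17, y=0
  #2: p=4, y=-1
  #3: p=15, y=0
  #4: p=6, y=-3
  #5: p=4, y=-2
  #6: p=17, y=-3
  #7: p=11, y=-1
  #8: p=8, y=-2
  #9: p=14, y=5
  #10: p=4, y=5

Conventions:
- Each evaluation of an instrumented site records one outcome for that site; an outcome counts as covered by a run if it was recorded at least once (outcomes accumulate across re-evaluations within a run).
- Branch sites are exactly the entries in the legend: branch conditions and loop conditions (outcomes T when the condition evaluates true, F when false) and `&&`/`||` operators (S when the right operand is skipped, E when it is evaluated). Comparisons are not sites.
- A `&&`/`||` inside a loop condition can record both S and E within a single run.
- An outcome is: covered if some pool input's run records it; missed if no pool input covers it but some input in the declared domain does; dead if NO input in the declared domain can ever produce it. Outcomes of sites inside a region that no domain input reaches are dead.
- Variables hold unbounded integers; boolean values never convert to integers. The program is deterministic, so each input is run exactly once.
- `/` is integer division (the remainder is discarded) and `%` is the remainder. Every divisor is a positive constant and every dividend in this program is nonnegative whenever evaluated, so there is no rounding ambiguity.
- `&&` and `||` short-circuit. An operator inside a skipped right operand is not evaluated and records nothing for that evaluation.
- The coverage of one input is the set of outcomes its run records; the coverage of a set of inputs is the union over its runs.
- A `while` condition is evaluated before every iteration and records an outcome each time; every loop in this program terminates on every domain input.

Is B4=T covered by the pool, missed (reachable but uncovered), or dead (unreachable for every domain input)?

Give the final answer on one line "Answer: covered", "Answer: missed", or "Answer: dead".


no pool input records B4=T
checking all 135 inputs in the declared domain: B4=T is never recorded -> dead
Answer: dead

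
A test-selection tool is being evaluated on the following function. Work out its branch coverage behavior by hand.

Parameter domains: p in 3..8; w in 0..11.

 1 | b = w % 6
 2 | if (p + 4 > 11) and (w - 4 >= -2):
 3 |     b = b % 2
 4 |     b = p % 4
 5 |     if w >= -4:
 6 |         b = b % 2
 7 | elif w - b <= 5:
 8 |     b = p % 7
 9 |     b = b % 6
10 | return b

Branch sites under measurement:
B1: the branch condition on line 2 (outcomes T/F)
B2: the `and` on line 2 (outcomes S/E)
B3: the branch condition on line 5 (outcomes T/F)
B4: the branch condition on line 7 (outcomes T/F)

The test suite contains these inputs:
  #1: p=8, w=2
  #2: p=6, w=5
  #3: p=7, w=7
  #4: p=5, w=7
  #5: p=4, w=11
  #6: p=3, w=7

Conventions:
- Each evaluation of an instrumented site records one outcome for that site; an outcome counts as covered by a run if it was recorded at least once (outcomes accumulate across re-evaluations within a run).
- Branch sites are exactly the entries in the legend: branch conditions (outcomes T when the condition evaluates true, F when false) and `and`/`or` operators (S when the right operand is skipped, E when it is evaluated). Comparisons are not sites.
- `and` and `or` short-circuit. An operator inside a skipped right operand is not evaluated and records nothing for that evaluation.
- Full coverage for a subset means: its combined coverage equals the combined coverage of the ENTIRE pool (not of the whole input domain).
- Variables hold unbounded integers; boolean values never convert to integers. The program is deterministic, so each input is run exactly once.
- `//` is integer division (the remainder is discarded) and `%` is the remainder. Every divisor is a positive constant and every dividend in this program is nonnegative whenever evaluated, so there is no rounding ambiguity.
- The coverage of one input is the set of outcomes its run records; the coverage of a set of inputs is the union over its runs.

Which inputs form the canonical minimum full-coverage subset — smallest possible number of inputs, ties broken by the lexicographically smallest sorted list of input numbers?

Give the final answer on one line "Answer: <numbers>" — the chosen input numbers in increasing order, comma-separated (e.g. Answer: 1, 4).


run #1 (p=8, w=2) runs B2->E, B1->T, B3->T; records B1=T, B2=E, B3=T
run #2 (p=6, w=5) runs B2->S, B1->F, B4->T; records B1=F, B2=S, B4=T
run #3 (p=7, w=7) runs B2->S, B1->F, B4->F; records B1=F, B2=S, B4=F
run #4 (p=5, w=7) runs B2->S, B1->F, B4->F; records B1=F, B2=S, B4=F
run #5 (p=4, w=11) runs B2->S, B1->F, B4->F; records B1=F, B2=S, B4=F
run #6 (p=3, w=7) runs B2->S, B1->F, B4->F; records B1=F, B2=S, B4=F
together the pool reaches 7 outcomes: B1=T, B1=F, B2=S, B2=E, B3=T, B4=T, B4=F
checked all size-1 subsets: none covers 7 outcomes (max 3/7)
checked all size-2 subsets: none covers 7 outcomes (max 6/7)
inputs {1, 2, 3} (size 3) cover everything; no size-3 subset with a lexicographically smaller index list covers all 7
Answer: 1, 2, 3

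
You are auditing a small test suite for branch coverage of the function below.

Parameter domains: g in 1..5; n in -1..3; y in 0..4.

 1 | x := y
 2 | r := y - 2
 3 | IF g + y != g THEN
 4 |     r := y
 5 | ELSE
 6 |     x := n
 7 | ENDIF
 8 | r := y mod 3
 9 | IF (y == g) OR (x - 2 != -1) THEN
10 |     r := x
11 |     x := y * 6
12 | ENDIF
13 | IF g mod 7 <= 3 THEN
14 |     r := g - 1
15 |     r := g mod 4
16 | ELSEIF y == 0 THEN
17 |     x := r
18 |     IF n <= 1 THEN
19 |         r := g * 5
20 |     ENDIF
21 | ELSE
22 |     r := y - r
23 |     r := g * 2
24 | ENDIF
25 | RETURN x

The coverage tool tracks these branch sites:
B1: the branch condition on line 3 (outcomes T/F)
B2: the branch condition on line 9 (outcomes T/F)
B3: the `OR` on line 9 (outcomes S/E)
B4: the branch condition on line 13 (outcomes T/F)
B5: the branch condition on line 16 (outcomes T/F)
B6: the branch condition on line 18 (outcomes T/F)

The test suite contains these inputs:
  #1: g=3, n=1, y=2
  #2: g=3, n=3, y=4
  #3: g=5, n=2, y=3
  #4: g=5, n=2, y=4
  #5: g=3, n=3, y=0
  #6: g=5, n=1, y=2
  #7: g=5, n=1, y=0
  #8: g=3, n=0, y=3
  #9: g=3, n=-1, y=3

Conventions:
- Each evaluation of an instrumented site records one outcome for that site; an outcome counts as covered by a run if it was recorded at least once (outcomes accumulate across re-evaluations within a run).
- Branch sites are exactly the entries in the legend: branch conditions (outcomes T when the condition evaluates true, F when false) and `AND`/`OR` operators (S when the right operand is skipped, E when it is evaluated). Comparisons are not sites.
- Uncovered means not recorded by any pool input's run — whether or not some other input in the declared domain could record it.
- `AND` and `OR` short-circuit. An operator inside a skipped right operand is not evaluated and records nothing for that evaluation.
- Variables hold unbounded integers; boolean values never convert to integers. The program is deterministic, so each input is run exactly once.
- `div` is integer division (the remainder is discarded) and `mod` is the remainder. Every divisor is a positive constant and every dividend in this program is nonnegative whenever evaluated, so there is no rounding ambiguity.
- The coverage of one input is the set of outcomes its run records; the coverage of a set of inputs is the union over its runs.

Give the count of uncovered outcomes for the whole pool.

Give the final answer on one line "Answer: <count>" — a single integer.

input #1 (g=3, n=1, y=2): events B1->T, B3->E, B2->T, B4->T; covers B1=T, B2=T, B3=E, B4=T
input #2 (g=3, n=3, y=4): events B1->T, B3->E, B2->T, B4->T; covers B1=T, B2=T, B3=E, B4=T
input #3 (g=5, n=2, y=3): events B1->T, B3->E, B2->T, B4->F, B5->F; covers B1=T, B2=T, B3=E, B4=F, B5=F
input #4 (g=5, n=2, y=4): events B1->T, B3->E, B2->T, B4->F, B5->F; covers B1=T, B2=T, B3=E, B4=F, B5=F
input #5 (g=3, n=3, y=0): events B1->F, B3->E, B2->T, B4->T; covers B1=F, B2=T, B3=E, B4=T
input #6 (g=5, n=1, y=2): events B1->T, B3->E, B2->T, B4->F, B5->F; covers B1=T, B2=T, B3=E, B4=F, B5=F
input #7 (g=5, n=1, y=0): events B1->F, B3->E, B2->F, B4->F, B5->T, B6->T; covers B1=F, B2=F, B3=E, B4=F, B5=T, B6=T
input #8 (g=3, n=0, y=3): events B1->T, B3->S, B2->T, B4->T; covers B1=T, B2=T, B3=S, B4=T
input #9 (g=3, n=-1, y=3): events B1->T, B3->S, B2->T, B4->T; covers B1=T, B2=T, B3=S, B4=T
union over the pool: B1=T, B1=F, B2=T, B2=F, B3=S, B3=E, B4=T, B4=F, B5=T, B5=F, B6=T
uncovered (1 of 12): B6=F

Answer: 1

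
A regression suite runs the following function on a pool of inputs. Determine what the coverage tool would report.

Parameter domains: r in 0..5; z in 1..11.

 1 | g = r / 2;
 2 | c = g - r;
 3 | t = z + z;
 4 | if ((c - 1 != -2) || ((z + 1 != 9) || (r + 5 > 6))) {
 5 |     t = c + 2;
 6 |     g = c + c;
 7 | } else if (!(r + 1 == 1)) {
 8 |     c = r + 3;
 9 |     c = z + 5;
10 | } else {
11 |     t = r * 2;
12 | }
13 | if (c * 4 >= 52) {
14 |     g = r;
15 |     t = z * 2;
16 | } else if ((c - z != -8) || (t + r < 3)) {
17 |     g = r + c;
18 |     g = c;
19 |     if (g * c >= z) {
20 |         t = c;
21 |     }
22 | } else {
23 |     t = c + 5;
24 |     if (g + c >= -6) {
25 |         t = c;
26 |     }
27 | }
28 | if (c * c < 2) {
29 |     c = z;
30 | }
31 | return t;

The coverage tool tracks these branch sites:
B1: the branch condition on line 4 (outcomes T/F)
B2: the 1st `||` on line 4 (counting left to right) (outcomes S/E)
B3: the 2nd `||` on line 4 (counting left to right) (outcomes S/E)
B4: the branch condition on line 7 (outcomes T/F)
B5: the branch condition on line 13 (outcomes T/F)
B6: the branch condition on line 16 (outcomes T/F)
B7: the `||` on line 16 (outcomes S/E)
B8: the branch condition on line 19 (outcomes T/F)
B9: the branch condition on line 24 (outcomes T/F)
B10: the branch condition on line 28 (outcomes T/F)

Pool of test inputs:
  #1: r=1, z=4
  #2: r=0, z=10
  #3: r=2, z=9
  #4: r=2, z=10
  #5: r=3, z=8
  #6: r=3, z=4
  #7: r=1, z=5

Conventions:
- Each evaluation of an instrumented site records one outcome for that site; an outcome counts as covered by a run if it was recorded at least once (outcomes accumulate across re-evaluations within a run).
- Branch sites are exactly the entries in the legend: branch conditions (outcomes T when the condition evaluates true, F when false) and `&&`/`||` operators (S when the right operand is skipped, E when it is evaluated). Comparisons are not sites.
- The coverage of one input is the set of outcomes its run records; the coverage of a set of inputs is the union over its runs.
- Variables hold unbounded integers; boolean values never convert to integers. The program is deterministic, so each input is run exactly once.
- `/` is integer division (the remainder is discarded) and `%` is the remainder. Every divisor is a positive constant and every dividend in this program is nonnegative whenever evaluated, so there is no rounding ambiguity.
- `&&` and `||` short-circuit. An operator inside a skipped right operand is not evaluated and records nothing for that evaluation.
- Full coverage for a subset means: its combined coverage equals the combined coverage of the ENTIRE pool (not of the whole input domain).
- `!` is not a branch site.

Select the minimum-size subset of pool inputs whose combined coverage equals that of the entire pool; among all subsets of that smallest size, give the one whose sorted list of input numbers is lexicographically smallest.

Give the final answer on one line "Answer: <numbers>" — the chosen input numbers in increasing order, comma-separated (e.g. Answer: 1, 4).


#1 (r=1, z=4) -> B2->E, B3->S, B1->T, B5->F, B7->S, B6->T, B8->F, B10->T; covered: B1=T, B2=E, B3=S, B5=F, B6=T, B7=S, B8=F, B10=T
#2 (r=0, z=10) -> B2->S, B1->T, B5->F, B7->S, B6->T, B8->F, B10->T; covered: B1=T, B2=S, B5=F, B6=T, B7=S, B8=F, B10=T
#3 (r=2, z=9) -> B2->E, B3->S, B1->T, B5->F, B7->S, B6->T, B8->F, B10->T; covered: B1=T, B2=E, B3=S, B5=F, B6=T, B7=S, B8=F, B10=T
#4 (r=2, z=10) -> B2->E, B3->S, B1->T, B5->F, B7->S, B6->T, B8->F, B10->T; covered: B1=T, B2=E, B3=S, B5=F, B6=T, B7=S, B8=F, B10=T
#5 (r=3, z=8) -> B2->S, B1->T, B5->F, B7->S, B6->T, B8->F, B10->F; covered: B1=T, B2=S, B5=F, B6=T, B7=S, B8=F, B10=F
#6 (r=3, z=4) -> B2->S, B1->T, B5->F, B7->S, B6->T, B8->T, B10->F; covered: B1=T, B2=S, B5=F, B6=T, B7=S, B8=T, B10=F
#7 (r=1, z=5) -> B2->E, B3->S, B1->T, B5->F, B7->S, B6->T, B8->F, B10->T; covered: B1=T, B2=E, B3=S, B5=F, B6=T, B7=S, B8=F, B10=T
together the pool reaches 11 outcomes: B1=T, B2=S, B2=E, B3=S, B5=F, B6=T, B7=S, B8=T, B8=F, B10=T, B10=F
size 1 is not enough: best union over all size-1 subsets is 8/11
size 2: inputs {1, 6} cover all 11 outcomes, and no lexicographically smaller subset of this size does
Answer: 1, 6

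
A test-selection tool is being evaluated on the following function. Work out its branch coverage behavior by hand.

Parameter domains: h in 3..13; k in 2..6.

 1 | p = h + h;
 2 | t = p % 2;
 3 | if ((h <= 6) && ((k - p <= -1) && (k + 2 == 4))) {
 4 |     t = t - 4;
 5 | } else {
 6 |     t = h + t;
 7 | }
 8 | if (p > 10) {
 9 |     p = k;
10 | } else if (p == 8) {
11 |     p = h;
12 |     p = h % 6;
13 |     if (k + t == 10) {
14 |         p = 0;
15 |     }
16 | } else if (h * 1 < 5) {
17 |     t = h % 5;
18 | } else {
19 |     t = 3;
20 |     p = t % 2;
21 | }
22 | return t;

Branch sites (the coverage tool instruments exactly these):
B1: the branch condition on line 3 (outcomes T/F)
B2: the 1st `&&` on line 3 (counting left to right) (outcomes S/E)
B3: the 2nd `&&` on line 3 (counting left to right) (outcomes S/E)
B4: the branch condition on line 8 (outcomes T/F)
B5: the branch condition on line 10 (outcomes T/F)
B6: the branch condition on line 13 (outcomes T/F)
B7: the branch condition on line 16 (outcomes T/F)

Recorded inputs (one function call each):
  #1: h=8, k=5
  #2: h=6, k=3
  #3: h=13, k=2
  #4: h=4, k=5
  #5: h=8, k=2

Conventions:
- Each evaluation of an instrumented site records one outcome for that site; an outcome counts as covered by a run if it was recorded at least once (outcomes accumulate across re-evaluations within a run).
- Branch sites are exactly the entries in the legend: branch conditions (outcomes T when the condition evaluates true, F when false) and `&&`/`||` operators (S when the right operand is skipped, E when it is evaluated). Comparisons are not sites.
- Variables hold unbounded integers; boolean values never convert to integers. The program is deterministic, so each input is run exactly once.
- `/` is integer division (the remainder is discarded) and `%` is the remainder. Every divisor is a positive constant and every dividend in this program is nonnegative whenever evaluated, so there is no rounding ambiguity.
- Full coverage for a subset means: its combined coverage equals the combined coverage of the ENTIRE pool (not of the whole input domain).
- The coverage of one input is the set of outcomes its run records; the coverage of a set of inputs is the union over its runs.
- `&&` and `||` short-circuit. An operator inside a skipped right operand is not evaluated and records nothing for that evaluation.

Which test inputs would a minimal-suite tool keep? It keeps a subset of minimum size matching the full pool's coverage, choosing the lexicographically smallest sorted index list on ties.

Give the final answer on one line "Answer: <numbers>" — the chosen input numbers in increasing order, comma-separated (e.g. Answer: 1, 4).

#1 (h=8, k=5) -> covered: B1=F, B2=S, B4=T
#2 (h=6, k=3) -> covered: B1=F, B2=E, B3=E, B4=T
#3 (h=13, k=2) -> covered: B1=F, B2=S, B4=T
#4 (h=4, k=5) -> covered: B1=F, B2=E, B3=E, B4=F, B5=T, B6=F
#5 (h=8, k=2) -> covered: B1=F, B2=S, B4=T
the full pool covers 8 outcomes: B1=F, B2=S, B2=E, B3=E, B4=T, B4=F, B5=T, B6=F
size 1 is not enough: best union over all size-1 subsets is 6/8
the canonical winner is {1, 4}: size 2, full 8-outcome coverage, earliest index list among size-2 covers

Answer: 1, 4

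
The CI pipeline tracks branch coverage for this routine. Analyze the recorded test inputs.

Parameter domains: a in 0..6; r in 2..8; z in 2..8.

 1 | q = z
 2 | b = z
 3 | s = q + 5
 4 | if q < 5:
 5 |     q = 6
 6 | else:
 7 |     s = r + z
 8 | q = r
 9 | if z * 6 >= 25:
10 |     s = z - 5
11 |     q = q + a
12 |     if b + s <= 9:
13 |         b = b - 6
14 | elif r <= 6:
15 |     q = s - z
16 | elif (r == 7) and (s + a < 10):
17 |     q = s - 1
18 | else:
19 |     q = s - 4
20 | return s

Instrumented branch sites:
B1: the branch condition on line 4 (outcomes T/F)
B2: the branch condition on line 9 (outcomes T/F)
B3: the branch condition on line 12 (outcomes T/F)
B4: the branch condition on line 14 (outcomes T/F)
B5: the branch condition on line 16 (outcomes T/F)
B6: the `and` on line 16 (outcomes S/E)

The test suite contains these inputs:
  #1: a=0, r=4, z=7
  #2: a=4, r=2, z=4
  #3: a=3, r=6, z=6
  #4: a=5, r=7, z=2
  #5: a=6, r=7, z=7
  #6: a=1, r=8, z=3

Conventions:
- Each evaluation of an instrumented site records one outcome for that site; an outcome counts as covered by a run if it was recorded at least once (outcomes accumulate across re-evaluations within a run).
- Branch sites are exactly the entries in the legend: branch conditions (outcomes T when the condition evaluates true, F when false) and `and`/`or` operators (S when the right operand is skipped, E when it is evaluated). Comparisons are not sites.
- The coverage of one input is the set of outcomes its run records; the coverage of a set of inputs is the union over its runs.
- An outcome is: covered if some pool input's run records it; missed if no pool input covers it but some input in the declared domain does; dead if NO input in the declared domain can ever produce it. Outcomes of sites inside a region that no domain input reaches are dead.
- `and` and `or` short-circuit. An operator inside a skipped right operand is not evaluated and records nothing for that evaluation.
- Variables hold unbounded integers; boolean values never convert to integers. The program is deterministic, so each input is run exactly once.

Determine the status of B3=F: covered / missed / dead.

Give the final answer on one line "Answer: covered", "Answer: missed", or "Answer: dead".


no pool input records B3=F
but domain input (a=0, r=2, z=8) does record it -> reachable, so missed
Answer: missed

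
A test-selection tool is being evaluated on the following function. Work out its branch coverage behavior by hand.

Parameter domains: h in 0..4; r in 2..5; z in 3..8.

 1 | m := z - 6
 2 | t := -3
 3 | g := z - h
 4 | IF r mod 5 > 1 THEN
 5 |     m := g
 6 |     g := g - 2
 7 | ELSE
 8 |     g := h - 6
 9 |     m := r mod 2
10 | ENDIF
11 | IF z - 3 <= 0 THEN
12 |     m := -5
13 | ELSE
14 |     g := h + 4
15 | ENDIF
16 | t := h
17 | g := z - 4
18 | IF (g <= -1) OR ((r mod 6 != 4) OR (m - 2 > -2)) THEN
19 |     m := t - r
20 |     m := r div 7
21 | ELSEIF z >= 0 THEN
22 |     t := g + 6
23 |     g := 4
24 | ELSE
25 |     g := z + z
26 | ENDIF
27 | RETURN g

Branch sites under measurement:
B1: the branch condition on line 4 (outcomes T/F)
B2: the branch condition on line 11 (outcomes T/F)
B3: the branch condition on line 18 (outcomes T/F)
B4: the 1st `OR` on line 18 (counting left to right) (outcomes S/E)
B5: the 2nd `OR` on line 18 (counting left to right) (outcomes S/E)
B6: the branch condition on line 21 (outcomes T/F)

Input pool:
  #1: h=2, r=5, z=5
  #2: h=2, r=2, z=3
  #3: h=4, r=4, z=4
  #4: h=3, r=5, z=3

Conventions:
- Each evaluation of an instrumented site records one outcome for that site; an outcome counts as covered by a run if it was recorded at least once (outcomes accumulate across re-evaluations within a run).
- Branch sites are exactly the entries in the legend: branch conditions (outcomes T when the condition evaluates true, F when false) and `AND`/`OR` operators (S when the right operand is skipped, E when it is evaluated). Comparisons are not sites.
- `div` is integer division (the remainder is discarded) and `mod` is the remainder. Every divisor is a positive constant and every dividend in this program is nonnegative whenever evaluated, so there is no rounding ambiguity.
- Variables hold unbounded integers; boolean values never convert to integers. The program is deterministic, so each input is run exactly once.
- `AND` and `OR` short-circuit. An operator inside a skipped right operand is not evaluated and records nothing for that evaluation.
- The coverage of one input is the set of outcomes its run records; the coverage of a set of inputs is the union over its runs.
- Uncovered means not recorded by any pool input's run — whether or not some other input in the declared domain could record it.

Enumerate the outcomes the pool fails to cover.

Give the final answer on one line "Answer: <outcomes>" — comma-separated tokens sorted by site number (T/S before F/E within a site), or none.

input #1 (h=2, r=5, z=5): events B1->F, B2->F, B4->E, B5->S, B3->T; covers B1=F, B2=F, B3=T, B4=E, B5=S
input #2 (h=2, r=2, z=3): events B1->T, B2->T, B4->S, B3->T; covers B1=T, B2=T, B3=T, B4=S
input #3 (h=4, r=4, z=4): events B1->T, B2->F, B4->E, B5->E, B3->F, B6->T; covers B1=T, B2=F, B3=F, B4=E, B5=E, B6=T
input #4 (h=3, r=5, z=3): events B1->F, B2->T, B4->S, B3->T; covers B1=F, B2=T, B3=T, B4=S
union over the pool: B1=T, B1=F, B2=T, B2=F, B3=T, B3=F, B4=S, B4=E, B5=S, B5=E, B6=T
uncovered (1 of 12): B6=F

Answer: B6=F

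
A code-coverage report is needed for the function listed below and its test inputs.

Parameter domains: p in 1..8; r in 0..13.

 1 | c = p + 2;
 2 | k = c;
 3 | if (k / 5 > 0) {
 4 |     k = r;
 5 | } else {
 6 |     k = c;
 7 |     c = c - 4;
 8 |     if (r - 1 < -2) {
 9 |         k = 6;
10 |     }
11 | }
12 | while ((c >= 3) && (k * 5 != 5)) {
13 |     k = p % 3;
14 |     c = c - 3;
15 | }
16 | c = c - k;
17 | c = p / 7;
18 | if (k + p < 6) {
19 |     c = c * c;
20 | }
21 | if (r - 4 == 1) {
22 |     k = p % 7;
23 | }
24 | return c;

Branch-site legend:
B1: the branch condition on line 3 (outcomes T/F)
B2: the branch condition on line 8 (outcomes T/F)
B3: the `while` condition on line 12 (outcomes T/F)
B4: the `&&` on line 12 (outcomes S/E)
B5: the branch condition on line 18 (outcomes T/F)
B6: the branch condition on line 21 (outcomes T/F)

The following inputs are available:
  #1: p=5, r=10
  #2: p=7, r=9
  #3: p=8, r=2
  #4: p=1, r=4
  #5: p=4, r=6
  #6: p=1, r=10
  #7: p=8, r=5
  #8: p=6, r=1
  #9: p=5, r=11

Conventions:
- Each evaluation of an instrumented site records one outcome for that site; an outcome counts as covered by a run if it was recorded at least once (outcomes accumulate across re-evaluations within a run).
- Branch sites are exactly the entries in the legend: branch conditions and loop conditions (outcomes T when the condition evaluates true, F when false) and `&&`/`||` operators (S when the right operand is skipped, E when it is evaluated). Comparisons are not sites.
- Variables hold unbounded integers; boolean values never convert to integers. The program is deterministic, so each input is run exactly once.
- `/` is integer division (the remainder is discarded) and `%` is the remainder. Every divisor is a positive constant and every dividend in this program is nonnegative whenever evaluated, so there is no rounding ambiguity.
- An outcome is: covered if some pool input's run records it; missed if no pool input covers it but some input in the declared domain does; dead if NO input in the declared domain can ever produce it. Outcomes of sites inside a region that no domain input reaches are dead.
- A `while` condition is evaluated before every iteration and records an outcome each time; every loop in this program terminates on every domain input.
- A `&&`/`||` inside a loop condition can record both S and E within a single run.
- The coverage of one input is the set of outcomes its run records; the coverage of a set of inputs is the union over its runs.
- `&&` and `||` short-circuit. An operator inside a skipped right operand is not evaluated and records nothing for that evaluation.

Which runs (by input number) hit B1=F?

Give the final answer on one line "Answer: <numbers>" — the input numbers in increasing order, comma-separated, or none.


input #1 (p=5, r=10): does not record B1=F
input #2 (p=7, r=9): does not record B1=F
input #3 (p=8, r=2): does not record B1=F
input #4 (p=1, r=4): records B1=F
input #5 (p=4, r=6): does not record B1=F
input #6 (p=1, r=10): records B1=F
input #7 (p=8, r=5): does not record B1=F
input #8 (p=6, r=1): does not record B1=F
input #9 (p=5, r=11): does not record B1=F
Answer: 4, 6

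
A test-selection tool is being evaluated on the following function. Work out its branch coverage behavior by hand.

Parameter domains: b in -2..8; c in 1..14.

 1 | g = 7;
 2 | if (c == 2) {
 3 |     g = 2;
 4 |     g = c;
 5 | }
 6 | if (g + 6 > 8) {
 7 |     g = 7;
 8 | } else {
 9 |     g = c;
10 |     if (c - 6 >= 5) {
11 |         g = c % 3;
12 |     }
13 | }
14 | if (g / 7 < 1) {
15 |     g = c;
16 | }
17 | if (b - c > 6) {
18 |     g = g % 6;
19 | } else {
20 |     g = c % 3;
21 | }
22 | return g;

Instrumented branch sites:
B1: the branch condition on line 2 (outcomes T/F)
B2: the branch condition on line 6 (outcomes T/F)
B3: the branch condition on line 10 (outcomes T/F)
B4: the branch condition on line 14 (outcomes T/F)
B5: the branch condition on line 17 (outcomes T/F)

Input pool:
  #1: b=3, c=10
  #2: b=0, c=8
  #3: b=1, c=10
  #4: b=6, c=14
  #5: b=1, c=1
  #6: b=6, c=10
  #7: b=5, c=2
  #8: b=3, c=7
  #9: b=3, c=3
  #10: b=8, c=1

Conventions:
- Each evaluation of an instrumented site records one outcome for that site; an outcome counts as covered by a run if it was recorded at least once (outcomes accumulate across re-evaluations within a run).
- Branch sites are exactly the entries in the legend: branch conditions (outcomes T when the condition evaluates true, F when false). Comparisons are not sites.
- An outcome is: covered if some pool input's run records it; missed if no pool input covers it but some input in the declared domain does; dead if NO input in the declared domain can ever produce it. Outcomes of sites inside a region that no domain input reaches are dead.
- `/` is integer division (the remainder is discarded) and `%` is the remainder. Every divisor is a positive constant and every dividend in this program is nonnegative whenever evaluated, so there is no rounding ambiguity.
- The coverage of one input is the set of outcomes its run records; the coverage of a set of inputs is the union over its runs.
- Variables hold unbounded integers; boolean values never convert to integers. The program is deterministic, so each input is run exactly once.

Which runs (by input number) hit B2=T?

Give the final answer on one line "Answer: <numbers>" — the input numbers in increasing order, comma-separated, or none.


input #1 (b=3, c=10): covers B2=T
input #2 (b=0, c=8): covers B2=T
input #3 (b=1, c=10): covers B2=T
input #4 (b=6, c=14): covers B2=T
input #5 (b=1, c=1): covers B2=T
input #6 (b=6, c=10): covers B2=T
input #7 (b=5, c=2): misses B2=T
input #8 (b=3, c=7): covers B2=T
input #9 (b=3, c=3): covers B2=T
input #10 (b=8, c=1): covers B2=T
Answer: 1, 2, 3, 4, 5, 6, 8, 9, 10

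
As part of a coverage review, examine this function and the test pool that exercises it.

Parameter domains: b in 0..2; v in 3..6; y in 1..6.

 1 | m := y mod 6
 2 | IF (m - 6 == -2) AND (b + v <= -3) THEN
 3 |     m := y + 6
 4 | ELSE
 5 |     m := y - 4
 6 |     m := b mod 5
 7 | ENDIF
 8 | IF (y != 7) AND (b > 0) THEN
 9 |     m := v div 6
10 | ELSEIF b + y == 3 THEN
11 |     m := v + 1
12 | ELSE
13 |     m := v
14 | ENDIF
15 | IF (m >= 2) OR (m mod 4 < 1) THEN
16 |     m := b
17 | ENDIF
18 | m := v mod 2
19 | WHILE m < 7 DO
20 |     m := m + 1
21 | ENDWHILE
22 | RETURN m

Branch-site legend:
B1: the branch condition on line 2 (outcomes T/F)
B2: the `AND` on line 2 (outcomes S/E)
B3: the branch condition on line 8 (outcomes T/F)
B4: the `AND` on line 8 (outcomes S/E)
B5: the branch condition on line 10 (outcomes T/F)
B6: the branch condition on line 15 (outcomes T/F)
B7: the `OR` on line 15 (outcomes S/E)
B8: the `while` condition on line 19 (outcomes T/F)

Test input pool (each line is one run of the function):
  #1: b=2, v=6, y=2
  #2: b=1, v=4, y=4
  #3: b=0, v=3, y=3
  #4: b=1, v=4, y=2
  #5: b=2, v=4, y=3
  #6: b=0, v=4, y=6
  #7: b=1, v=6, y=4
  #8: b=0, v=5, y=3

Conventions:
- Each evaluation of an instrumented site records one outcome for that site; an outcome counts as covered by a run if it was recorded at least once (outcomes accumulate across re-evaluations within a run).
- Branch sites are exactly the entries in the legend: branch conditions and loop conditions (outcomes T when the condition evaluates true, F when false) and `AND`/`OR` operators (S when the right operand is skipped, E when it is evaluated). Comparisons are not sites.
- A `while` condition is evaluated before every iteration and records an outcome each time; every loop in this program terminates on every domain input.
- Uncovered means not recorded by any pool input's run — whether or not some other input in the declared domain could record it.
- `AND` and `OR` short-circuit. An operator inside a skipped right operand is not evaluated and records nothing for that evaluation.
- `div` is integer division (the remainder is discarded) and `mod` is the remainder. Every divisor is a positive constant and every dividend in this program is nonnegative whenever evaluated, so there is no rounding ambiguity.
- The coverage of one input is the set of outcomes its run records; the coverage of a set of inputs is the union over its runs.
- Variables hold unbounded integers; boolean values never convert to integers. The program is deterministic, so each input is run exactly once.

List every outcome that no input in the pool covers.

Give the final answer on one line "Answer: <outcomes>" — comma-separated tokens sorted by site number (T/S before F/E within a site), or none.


input #1 (b=2, v=6, y=2): events B2->S, B1->F, B4->E, B3->T, B7->E, B6->F, B8->T, B8->T, B8->T, B8->T, B8->T, B8->T, B8->T, B8->F; covers B1=F, B2=S, B3=T, B4=E, B6=F, B7=E, B8=T, B8=F
input #2 (b=1, v=4, y=4): events B2->E, B1->F, B4->E, B3->T, B7->E, B6->T, B8->T, B8->T, B8->T, B8->T, B8->T, B8->T, B8->T, B8->F; covers B1=F, B2=E, B3=T, B4=E, B6=T, B7=E, B8=T, B8=F
input #3 (b=0, v=3, y=3): events B2->S, B1->F, B4->E, B3->F, B5->T, B7->S, B6->T, B8->T, B8->T, B8->T, B8->T, B8->T, B8->T, B8->F; covers B1=F, B2=S, B3=F, B4=E, B5=T, B6=T, B7=S, B8=T, B8=F
input #4 (b=1, v=4, y=2): events B2->S, B1->F, B4->E, B3->T, B7->E, B6->T, B8->T, B8->T, B8->T, B8->T, B8->T, B8->T, B8->T, B8->F; covers B1=F, B2=S, B3=T, B4=E, B6=T, B7=E, B8=T, B8=F
input #5 (b=2, v=4, y=3): events B2->S, B1->F, B4->E, B3->T, B7->E, B6->T, B8->T, B8->T, B8->T, B8->T, B8->T, B8->T, B8->T, B8->F; covers B1=F, B2=S, B3=T, B4=E, B6=T, B7=E, B8=T, B8=F
input #6 (b=0, v=4, y=6): events B2->S, B1->F, B4->E, B3->F, B5->F, B7->S, B6->T, B8->T, B8->T, B8->T, B8->T, B8->T, B8->T, B8->T, ...; covers B1=F, B2=S, B3=F, B4=E, B5=F, B6=T, B7=S, B8=T, B8=F
input #7 (b=1, v=6, y=4): events B2->E, B1->F, B4->E, B3->T, B7->E, B6->F, B8->T, B8->T, B8->T, B8->T, B8->T, B8->T, B8->T, B8->F; covers B1=F, B2=E, B3=T, B4=E, B6=F, B7=E, B8=T, B8=F
input #8 (b=0, v=5, y=3): events B2->S, B1->F, B4->E, B3->F, B5->T, B7->S, B6->T, B8->T, B8->T, B8->T, B8->T, B8->T, B8->T, B8->F; covers B1=F, B2=S, B3=F, B4=E, B5=T, B6=T, B7=S, B8=T, B8=F
union over the pool: B1=F, B2=S, B2=E, B3=T, B3=F, B4=E, B5=T, B5=F, B6=T, B6=F, B7=S, B7=E, B8=T, B8=F
uncovered (2 of 16): B1=T, B4=S
Answer: B1=T, B4=S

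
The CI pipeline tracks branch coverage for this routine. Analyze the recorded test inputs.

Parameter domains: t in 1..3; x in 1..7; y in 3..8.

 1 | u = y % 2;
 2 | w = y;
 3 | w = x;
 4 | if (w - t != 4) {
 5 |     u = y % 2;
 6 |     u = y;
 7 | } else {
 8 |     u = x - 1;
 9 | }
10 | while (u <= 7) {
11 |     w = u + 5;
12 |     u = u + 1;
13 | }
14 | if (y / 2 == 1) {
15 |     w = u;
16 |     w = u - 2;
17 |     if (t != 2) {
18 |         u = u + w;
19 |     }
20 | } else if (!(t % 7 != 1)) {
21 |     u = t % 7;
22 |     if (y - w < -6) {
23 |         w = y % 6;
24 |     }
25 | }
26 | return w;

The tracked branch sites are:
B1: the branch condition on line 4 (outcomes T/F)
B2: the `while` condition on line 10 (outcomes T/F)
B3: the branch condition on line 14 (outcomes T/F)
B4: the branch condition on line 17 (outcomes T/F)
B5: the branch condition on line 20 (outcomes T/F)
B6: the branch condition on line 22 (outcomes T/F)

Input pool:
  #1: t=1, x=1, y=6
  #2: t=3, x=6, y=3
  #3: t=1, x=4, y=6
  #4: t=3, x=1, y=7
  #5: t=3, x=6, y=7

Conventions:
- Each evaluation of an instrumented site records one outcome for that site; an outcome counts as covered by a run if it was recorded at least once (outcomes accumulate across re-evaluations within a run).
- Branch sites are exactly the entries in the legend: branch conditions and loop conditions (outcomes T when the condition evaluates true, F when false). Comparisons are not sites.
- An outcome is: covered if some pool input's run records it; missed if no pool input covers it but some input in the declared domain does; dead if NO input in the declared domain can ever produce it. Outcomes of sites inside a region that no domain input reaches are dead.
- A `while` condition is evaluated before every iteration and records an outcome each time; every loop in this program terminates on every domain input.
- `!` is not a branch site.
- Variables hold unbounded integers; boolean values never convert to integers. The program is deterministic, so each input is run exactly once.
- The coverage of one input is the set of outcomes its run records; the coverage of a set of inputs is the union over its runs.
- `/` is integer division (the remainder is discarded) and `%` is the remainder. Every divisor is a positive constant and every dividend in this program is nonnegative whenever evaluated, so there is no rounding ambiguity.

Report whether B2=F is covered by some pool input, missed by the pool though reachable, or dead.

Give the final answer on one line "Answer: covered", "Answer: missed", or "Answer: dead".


B2=F is recorded by pool input(s) 1, 2, 3, 4, 5 -> covered
Answer: covered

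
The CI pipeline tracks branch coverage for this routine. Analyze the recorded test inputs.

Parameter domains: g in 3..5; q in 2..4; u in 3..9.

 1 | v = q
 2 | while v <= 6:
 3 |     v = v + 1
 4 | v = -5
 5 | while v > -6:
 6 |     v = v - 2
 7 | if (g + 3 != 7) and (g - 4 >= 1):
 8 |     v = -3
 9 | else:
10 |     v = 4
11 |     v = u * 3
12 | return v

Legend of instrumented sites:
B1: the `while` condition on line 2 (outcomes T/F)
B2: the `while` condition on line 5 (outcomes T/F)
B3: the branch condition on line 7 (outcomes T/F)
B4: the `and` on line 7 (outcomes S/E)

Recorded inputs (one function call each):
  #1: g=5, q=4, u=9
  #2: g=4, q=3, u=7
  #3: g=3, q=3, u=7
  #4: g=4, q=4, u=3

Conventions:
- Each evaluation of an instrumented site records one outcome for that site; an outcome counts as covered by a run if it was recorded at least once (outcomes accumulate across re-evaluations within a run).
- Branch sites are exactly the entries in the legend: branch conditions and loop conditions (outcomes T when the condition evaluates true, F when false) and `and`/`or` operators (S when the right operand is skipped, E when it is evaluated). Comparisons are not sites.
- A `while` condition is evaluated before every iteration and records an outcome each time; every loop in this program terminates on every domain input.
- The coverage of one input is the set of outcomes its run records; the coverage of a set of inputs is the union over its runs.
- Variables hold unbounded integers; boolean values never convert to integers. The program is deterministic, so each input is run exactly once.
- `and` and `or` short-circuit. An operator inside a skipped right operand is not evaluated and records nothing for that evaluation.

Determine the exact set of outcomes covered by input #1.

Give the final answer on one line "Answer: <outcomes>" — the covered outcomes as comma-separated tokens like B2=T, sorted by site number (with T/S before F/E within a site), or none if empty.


Running input #1 (g=5, q=4, u=9), event by event:
  B1->T, B1->T, B1->T, B1->F, B2->T, B2->F, B4->E, B3->T
distinct outcomes covered: B1=T, B1=F, B2=T, B2=F, B3=T, B4=E
Answer: B1=T, B1=F, B2=T, B2=F, B3=T, B4=E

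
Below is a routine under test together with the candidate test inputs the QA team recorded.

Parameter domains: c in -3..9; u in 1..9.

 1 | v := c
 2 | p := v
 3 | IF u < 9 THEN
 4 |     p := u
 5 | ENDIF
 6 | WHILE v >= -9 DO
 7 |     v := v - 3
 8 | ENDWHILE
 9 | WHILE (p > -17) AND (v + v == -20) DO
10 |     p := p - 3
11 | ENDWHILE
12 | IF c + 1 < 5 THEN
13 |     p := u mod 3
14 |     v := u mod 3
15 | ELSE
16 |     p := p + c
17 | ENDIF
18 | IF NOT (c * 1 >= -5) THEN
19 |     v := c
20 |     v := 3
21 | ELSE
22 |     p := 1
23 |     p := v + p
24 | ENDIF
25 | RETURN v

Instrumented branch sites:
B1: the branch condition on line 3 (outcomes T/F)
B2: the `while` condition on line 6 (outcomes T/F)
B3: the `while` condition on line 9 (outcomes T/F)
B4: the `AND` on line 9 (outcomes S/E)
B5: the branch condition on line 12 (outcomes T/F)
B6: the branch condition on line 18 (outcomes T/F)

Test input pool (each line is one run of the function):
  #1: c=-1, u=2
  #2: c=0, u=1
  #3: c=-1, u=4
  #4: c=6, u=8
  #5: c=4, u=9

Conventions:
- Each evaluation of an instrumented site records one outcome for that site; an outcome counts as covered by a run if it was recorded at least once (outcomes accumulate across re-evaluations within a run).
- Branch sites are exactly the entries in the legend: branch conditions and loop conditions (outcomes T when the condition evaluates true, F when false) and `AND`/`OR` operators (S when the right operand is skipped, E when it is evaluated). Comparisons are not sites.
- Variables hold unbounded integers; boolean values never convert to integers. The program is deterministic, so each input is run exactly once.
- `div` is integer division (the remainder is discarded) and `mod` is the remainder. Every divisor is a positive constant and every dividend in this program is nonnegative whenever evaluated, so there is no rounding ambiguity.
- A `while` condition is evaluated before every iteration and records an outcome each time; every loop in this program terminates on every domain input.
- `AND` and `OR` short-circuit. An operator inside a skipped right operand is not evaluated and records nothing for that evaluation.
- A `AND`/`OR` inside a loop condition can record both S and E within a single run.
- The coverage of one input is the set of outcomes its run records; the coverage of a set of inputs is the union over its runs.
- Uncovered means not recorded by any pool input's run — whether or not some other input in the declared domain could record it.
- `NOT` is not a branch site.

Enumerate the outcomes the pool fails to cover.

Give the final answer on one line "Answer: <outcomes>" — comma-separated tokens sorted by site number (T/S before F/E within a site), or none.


input #1, c=-1, u=2: events B1->T, B2->T, B2->T, B2->T, B2->F, B4->E, B3->T, B4->E, B3->T, B4->E, B3->T, B4->E, B3->T, B4->E, ...; outcomes B1=T, B2=T, B2=F, B3=T, B3=F, B4=S, B4=E, B5=T, B6=F
input #2, c=0, u=1: events B1->T, B2->T, B2->T, B2->T, B2->T, B2->F, B4->E, B3->F, B5->T, B6->F; outcomes B1=T, B2=T, B2=F, B3=F, B4=E, B5=T, B6=F
input #3, c=-1, u=4: events B1->T, B2->T, B2->T, B2->T, B2->F, B4->E, B3->T, B4->E, B3->T, B4->E, B3->T, B4->E, B3->T, B4->E, ...; outcomes B1=T, B2=T, B2=F, B3=T, B3=F, B4=S, B4=E, B5=T, B6=F
input #4, c=6, u=8: events B1->T, B2->T, B2->T, B2->T, B2->T, B2->T, B2->T, B2->F, B4->E, B3->F, B5->F, B6->F; outcomes B1=T, B2=T, B2=F, B3=F, B4=E, B5=F, B6=F
input #5, c=4, u=9: events B1->F, B2->T, B2->T, B2->T, B2->T, B2->T, B2->F, B4->E, B3->F, B5->F, B6->F; outcomes B1=F, B2=T, B2=F, B3=F, B4=E, B5=F, B6=F
union over the pool: B1=T, B1=F, B2=T, B2=F, B3=T, B3=F, B4=S, B4=E, B5=T, B5=F, B6=F
uncovered (1 of 12): B6=T
Answer: B6=T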